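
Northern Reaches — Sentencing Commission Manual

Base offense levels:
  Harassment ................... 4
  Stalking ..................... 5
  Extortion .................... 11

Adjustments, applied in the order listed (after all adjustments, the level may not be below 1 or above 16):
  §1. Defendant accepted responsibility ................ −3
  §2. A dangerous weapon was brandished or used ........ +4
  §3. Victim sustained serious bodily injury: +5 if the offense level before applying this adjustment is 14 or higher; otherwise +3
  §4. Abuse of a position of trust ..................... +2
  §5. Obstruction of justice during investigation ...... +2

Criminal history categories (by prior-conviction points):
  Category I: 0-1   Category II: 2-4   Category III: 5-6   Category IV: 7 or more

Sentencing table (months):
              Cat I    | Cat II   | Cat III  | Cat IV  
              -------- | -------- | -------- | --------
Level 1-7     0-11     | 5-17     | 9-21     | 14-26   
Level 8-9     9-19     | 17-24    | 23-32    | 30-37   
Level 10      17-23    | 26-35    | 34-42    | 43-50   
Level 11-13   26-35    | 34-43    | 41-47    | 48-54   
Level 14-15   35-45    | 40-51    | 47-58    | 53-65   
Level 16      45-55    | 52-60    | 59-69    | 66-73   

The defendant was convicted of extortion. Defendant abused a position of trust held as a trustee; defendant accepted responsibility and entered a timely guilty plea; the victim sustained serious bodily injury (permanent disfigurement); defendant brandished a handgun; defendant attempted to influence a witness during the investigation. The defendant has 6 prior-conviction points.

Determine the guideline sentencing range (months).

59-69 months

Base offense level for extortion: 11.
§1 applies: 11 − 3 = 8.
§2 applies: 8 + 4 = 12.
§3 applies (level before this adjustment is 12 < 14, so +3): 12 + 3 = 15.
§4 applies: 15 + 2 = 17.
§5 applies: 17 + 2 = 19.
Level 19 exceeds the maximum of 16; capped at 16.
Final offense level: 16.
Criminal history: 6 prior points → Category III (5-6).
Level 16 falls in the 16 band.
Grid: Level 16 × Category III = 59-69 months.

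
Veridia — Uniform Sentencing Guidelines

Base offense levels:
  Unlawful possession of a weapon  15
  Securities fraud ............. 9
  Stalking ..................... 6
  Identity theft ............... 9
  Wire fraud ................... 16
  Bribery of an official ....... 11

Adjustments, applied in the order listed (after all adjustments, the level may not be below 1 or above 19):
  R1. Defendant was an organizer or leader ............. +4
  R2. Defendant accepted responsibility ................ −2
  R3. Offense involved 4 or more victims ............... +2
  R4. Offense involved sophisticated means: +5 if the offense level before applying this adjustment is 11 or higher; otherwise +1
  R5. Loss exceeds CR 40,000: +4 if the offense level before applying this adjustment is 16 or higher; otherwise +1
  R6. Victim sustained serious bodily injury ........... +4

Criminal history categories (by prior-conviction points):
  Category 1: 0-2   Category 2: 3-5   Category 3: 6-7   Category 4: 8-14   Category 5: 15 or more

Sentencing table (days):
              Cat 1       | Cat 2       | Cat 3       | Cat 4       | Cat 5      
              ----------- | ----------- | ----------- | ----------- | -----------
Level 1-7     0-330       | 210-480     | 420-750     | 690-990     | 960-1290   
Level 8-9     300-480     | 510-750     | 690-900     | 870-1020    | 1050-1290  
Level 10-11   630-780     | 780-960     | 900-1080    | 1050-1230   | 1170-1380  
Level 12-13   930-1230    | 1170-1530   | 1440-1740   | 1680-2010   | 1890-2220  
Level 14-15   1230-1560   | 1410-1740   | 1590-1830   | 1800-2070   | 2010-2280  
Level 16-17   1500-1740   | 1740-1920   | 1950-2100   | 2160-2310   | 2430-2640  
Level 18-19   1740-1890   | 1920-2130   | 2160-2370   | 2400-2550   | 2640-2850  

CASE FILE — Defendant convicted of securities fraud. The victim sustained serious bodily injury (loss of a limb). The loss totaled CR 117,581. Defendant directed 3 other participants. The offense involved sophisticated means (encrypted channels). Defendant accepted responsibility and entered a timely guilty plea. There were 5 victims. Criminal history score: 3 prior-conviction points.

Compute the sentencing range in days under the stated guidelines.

Base offense level for securities fraud: 9.
R1 applies: 9 + 4 = 13.
R2 applies: 13 − 2 = 11.
R3 applies: 11 + 2 = 13.
R4 applies (level before this adjustment is 13 ≥ 11, so +5): 13 + 5 = 18.
R5 applies (level before this adjustment is 18 ≥ 16, so +4): 18 + 4 = 22.
R6 applies: 22 + 4 = 26.
Level 26 exceeds the maximum of 19; capped at 19.
Final offense level: 19.
Criminal history: 3 prior points → Category 2 (3-5).
Level 19 falls in the 18-19 band.
Grid: Level 18-19 × Category 2 = 1920-2130 days.

1920-2130 days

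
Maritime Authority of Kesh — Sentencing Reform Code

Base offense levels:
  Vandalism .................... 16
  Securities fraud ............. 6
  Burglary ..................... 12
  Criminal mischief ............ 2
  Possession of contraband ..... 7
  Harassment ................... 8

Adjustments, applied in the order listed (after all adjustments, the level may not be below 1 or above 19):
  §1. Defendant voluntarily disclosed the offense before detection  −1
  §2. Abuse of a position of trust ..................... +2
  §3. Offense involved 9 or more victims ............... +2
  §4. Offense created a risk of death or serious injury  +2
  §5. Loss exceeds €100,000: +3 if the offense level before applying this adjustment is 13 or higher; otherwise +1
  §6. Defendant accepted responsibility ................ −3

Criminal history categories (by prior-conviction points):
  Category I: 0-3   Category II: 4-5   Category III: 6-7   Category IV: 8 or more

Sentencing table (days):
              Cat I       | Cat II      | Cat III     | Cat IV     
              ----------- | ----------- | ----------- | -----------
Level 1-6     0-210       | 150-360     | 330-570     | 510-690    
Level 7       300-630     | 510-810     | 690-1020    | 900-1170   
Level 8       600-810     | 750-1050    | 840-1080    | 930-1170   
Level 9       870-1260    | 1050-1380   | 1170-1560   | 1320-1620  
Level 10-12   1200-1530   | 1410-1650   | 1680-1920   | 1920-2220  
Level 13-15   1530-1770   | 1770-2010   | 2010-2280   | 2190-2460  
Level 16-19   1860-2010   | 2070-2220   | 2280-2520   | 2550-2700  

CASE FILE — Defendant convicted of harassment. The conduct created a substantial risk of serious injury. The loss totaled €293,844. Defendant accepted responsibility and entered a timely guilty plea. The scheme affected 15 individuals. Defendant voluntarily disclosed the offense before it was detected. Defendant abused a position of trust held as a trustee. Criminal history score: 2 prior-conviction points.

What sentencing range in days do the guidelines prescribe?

1530-1770 days

Base offense level for harassment: 8.
§1 applies: 8 − 1 = 7.
§2 applies: 7 + 2 = 9.
§3 applies: 9 + 2 = 11.
§4 applies: 11 + 2 = 13.
§5 applies (level before this adjustment is 13 ≥ 13, so +3): 13 + 3 = 16.
§6 applies: 16 − 3 = 13.
Final offense level: 13.
Criminal history: 2 prior points → Category I (0-3).
Level 13 falls in the 13-15 band.
Grid: Level 13-15 × Category I = 1530-1770 days.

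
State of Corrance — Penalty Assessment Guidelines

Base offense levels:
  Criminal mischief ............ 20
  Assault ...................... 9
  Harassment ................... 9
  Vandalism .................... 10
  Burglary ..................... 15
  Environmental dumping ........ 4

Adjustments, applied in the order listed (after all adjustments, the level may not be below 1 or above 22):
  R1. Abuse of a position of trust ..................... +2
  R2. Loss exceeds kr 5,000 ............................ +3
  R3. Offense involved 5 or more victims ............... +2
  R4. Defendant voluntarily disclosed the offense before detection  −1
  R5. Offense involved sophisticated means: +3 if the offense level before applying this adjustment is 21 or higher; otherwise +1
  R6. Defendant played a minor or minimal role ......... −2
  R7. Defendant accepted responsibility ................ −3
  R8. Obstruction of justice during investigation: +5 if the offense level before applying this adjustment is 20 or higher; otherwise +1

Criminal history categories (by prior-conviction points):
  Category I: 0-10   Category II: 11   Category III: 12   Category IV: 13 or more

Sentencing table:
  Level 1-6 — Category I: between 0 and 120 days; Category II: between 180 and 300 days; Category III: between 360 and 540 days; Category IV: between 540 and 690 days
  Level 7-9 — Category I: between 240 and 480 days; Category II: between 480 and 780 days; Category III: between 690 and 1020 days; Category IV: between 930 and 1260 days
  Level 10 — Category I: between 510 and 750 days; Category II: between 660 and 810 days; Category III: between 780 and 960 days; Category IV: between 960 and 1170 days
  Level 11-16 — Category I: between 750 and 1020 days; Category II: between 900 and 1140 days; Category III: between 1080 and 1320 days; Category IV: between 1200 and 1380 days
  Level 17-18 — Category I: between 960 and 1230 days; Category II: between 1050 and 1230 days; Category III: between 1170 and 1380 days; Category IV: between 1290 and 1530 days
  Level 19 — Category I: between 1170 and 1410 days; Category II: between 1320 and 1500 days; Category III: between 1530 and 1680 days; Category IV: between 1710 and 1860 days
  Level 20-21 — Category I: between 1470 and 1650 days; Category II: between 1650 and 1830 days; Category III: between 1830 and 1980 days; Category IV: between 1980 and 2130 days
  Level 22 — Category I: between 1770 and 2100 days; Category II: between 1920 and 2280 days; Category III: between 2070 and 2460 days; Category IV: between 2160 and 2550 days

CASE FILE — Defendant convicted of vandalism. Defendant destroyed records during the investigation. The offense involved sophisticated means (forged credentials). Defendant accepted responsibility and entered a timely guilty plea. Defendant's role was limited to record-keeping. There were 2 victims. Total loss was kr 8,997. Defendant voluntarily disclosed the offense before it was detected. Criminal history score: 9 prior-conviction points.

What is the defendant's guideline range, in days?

240-480 days

Base offense level for vandalism: 10.
R2 applies: 10 + 3 = 13.
R3 does not apply.
R4 applies: 13 − 1 = 12.
R5 applies (level before this adjustment is 12 < 21, so +1): 12 + 1 = 13.
R6 applies: 13 − 2 = 11.
R7 applies: 11 − 3 = 8.
R8 applies (level before this adjustment is 8 < 20, so +1): 8 + 1 = 9.
Final offense level: 9.
Criminal history: 9 prior points → Category I (0-10).
Level 9 falls in the 7-9 band.
Grid: Level 7-9 × Category I = 240-480 days.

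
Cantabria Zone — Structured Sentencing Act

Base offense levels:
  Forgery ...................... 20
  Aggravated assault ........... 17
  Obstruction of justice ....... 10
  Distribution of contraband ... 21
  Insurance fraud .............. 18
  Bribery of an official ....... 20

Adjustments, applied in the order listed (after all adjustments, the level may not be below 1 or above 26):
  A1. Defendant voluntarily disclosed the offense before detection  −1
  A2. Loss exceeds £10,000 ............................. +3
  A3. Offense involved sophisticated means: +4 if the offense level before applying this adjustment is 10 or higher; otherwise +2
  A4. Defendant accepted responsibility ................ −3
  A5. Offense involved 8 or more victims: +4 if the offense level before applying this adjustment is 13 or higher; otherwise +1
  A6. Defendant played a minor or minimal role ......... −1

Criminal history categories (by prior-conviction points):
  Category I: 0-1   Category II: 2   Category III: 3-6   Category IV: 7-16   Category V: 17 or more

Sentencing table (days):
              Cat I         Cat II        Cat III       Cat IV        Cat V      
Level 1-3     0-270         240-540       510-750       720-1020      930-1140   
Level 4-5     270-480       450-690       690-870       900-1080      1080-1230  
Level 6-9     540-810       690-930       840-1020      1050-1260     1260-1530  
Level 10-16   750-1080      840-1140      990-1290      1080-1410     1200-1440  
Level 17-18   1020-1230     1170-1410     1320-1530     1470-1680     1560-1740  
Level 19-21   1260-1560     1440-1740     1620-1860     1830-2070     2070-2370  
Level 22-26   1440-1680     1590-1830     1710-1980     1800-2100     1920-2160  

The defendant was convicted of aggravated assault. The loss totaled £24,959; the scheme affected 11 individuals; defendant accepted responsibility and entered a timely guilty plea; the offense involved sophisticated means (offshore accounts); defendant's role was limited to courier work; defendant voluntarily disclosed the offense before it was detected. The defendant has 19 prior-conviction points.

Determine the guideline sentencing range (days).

Base offense level for aggravated assault: 17.
A1 applies: 17 − 1 = 16.
A2 applies: 16 + 3 = 19.
A3 applies (level before this adjustment is 19 ≥ 10, so +4): 19 + 4 = 23.
A4 applies: 23 − 3 = 20.
A5 applies (level before this adjustment is 20 ≥ 13, so +4): 20 + 4 = 24.
A6 applies: 24 − 1 = 23.
Final offense level: 23.
Criminal history: 19 prior points → Category V (17+).
Level 23 falls in the 22-26 band.
Grid: Level 22-26 × Category V = 1920-2160 days.

1920-2160 days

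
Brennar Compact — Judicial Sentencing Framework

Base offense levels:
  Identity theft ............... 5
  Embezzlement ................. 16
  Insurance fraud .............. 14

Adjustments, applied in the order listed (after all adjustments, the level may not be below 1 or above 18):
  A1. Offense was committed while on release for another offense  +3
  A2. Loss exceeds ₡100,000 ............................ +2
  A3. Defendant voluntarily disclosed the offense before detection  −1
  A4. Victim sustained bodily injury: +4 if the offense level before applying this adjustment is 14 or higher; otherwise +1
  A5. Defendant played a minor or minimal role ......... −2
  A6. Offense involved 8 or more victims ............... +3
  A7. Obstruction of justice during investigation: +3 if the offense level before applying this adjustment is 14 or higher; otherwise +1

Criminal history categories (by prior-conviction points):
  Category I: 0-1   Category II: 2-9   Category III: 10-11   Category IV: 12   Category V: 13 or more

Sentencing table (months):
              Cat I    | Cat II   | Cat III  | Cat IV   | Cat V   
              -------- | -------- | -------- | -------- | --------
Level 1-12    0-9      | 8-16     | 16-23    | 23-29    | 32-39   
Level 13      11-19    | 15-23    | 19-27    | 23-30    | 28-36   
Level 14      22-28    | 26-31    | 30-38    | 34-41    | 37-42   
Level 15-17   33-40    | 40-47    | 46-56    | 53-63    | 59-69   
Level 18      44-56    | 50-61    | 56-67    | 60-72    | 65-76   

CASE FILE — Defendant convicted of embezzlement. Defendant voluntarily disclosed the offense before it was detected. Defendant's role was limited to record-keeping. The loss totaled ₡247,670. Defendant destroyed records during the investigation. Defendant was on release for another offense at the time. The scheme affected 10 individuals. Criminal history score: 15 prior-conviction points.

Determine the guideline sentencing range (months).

Base offense level for embezzlement: 16.
A1 applies: 16 + 3 = 19.
A2 applies: 19 + 2 = 21.
A3 applies: 21 − 1 = 20.
A5 applies: 20 − 2 = 18.
A6 applies: 18 + 3 = 21.
A7 applies (level before this adjustment is 21 ≥ 14, so +3): 21 + 3 = 24.
Level 24 exceeds the maximum of 18; capped at 18.
Final offense level: 18.
Criminal history: 15 prior points → Category V (13+).
Level 18 falls in the 18 band.
Grid: Level 18 × Category V = 65-76 months.

65-76 months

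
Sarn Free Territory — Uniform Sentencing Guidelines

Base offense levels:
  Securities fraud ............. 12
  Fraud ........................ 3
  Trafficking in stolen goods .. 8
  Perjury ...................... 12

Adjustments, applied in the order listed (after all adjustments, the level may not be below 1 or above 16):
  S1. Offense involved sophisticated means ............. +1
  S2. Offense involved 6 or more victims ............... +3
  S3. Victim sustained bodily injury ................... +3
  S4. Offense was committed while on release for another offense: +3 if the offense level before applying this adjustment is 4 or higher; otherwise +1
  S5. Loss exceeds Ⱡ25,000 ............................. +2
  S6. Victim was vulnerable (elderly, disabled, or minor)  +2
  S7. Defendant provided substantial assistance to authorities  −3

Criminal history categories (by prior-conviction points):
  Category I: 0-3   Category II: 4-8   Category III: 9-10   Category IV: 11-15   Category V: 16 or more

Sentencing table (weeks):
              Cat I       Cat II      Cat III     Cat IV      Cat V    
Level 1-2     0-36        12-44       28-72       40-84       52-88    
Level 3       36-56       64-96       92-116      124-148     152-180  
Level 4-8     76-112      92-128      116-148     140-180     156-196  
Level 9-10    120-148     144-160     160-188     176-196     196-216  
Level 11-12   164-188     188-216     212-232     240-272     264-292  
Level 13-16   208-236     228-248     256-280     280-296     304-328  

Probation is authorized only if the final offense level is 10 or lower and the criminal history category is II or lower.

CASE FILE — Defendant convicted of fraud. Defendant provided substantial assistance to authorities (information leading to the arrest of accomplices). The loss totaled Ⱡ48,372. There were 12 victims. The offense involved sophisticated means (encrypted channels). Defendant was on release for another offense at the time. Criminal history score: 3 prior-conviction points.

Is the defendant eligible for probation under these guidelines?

Yes

Base offense level for fraud: 3.
S1 applies: 3 + 1 = 4.
S2 applies: 4 + 3 = 7.
S4 applies (level before this adjustment is 7 ≥ 4, so +3): 7 + 3 = 10.
S5 applies: 10 + 2 = 12.
S7 applies: 12 − 3 = 9.
Final offense level: 9.
Criminal history: 3 prior points → Category I (0-3).
Level 9 falls in the 9-10 band.
Grid: Level 9-10 × Category I = 120-148 weeks.
Probation check: level 9 ≤ 10 and category I ≤ II → eligible.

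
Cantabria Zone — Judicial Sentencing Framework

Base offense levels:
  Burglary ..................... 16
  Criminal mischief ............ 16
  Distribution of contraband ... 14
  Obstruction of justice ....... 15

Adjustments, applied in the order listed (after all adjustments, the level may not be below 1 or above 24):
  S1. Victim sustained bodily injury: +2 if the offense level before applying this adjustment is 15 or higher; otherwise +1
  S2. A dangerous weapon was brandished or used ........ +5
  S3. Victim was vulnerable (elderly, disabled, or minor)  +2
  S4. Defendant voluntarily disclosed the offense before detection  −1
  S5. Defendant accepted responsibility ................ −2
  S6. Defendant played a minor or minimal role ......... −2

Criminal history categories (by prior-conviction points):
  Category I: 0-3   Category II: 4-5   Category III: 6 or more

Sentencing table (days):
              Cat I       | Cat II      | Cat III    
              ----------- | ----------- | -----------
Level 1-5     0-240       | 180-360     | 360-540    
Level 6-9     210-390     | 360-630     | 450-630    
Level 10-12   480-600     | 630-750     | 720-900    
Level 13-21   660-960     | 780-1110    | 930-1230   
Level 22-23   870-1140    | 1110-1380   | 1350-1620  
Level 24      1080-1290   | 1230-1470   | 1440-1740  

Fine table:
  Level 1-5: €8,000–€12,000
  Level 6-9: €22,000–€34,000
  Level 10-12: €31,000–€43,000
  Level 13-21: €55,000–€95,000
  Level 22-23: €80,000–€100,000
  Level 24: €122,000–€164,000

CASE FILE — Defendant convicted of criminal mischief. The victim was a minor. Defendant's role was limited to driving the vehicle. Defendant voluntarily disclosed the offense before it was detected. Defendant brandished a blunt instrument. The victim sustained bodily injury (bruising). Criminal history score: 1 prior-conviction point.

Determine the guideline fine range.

€80,000–€100,000

Base offense level for criminal mischief: 16.
S1 applies (level before this adjustment is 16 ≥ 15, so +2): 16 + 2 = 18.
S2 applies: 18 + 5 = 23.
S3 applies: 23 + 2 = 25.
S4 applies: 25 − 1 = 24.
S5 does not apply.
S6 applies: 24 − 2 = 22.
Final offense level: 22.
Level 22 falls in the 22-23 band.
Fine table: Level 22-23 → €80,000–€100,000.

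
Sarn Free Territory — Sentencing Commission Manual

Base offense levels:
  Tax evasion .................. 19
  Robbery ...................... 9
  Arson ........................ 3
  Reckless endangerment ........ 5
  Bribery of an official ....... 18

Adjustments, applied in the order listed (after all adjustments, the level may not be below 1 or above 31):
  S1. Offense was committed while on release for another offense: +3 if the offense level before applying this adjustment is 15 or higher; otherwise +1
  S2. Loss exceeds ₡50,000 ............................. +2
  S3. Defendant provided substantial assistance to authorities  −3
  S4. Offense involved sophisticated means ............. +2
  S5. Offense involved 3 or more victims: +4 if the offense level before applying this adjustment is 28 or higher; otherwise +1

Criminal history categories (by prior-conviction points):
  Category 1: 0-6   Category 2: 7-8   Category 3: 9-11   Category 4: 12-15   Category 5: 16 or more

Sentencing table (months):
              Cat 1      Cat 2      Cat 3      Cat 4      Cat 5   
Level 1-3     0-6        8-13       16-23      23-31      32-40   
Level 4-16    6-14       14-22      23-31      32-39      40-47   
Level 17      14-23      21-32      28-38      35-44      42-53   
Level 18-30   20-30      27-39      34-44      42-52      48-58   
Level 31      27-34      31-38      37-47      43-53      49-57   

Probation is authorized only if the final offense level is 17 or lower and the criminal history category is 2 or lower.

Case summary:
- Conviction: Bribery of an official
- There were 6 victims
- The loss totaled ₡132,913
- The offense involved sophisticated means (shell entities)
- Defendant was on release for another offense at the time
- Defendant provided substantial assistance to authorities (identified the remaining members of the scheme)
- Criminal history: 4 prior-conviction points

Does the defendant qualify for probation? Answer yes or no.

Base offense level for bribery of an official: 18.
S1 applies (level before this adjustment is 18 ≥ 15, so +3): 18 + 3 = 21.
S2 applies: 21 + 2 = 23.
S3 applies: 23 − 3 = 20.
S4 applies: 20 + 2 = 22.
S5 applies (level before this adjustment is 22 < 28, so +1): 22 + 1 = 23.
Final offense level: 23.
Criminal history: 4 prior points → Category 1 (0-6).
Level 23 falls in the 18-30 band.
Grid: Level 18-30 × Category 1 = 20-30 months.
Probation check: level 23 > 17 and category 1 ≤ 2 → not eligible.

No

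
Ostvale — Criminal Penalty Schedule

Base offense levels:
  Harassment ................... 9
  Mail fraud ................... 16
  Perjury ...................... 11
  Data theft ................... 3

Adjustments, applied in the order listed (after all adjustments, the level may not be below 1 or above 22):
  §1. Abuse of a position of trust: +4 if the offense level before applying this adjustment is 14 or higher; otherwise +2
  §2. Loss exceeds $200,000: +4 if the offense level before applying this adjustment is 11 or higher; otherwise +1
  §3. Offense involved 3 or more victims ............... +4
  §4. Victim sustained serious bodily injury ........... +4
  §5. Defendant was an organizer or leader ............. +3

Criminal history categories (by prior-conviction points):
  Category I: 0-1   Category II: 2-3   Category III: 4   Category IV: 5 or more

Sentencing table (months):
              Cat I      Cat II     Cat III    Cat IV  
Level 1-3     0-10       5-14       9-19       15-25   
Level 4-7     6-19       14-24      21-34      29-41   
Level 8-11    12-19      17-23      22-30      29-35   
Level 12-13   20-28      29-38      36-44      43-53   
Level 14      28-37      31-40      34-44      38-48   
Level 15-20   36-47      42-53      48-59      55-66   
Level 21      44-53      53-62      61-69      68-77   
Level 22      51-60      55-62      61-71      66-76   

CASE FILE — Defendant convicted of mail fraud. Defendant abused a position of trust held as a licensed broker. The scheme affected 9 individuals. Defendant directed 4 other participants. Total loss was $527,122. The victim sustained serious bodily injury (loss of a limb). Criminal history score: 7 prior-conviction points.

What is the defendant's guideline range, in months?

Base offense level for mail fraud: 16.
§1 applies (level before this adjustment is 16 ≥ 14, so +4): 16 + 4 = 20.
§2 applies (level before this adjustment is 20 ≥ 11, so +4): 20 + 4 = 24.
§3 applies: 24 + 4 = 28.
§4 applies: 28 + 4 = 32.
§5 applies: 32 + 3 = 35.
Level 35 exceeds the maximum of 22; capped at 22.
Final offense level: 22.
Criminal history: 7 prior points → Category IV (5+).
Level 22 falls in the 22 band.
Grid: Level 22 × Category IV = 66-76 months.

66-76 months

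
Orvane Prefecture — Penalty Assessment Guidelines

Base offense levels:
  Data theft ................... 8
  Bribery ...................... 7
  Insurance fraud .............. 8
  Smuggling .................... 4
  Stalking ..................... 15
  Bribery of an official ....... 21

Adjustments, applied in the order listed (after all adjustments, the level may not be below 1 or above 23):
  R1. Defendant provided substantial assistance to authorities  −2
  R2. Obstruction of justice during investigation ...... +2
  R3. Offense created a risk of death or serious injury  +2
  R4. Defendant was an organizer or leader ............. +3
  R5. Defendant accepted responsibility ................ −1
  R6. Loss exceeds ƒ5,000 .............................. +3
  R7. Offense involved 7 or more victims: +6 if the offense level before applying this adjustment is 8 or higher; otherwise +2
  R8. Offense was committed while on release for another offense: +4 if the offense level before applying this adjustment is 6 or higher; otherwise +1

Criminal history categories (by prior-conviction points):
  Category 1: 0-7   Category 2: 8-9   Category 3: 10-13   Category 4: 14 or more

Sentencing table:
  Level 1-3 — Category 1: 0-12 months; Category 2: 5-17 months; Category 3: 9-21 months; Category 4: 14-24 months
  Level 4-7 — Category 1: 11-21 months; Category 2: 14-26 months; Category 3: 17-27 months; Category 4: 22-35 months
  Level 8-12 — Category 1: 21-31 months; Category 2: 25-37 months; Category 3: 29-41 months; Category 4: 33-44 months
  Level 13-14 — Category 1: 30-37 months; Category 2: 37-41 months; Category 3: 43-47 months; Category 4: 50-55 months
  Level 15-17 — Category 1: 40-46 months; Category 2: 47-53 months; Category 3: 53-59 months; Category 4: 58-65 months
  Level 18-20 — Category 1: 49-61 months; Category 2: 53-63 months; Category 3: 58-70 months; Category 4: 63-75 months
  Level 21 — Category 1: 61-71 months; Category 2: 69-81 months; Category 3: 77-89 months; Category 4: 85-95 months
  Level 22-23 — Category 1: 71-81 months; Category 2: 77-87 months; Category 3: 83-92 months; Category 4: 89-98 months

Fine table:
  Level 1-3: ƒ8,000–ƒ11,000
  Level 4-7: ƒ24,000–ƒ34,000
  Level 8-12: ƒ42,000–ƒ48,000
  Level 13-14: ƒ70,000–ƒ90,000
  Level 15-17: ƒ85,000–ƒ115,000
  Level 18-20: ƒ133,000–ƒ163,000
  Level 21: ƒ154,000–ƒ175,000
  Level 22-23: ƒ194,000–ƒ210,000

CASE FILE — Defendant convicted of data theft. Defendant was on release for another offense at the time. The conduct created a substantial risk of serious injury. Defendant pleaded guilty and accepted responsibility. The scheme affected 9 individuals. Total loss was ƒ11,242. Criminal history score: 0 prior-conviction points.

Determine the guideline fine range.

ƒ194,000–ƒ210,000

Base offense level for data theft: 8.
R3 applies: 8 + 2 = 10.
R4 does not apply.
R5 applies: 10 − 1 = 9.
R6 applies: 9 + 3 = 12.
R7 applies (level before this adjustment is 12 ≥ 8, so +6): 12 + 6 = 18.
R8 applies (level before this adjustment is 18 ≥ 6, so +4): 18 + 4 = 22.
Final offense level: 22.
Level 22 falls in the 22-23 band.
Fine table: Level 22-23 → ƒ194,000–ƒ210,000.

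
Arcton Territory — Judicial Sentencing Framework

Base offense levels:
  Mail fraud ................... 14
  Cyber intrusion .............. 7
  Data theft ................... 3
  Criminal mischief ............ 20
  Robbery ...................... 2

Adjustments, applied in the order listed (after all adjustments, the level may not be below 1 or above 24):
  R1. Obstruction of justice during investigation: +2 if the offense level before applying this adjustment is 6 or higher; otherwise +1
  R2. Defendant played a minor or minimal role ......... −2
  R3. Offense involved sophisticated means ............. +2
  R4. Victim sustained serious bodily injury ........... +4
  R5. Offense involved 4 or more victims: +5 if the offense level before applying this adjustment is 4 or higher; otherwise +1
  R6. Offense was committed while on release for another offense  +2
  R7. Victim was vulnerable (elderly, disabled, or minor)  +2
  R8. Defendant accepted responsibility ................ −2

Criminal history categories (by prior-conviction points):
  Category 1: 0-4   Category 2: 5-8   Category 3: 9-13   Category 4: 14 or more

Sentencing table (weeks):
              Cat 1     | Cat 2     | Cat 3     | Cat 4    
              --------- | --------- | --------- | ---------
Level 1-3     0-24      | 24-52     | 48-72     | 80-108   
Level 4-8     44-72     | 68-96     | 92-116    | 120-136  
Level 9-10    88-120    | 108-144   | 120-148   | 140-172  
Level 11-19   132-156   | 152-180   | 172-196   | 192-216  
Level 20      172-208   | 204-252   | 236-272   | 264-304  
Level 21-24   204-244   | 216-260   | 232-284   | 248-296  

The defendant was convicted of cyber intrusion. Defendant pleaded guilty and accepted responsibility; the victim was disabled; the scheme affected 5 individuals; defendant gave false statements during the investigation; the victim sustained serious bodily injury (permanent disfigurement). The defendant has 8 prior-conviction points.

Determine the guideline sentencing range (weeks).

Base offense level for cyber intrusion: 7.
R1 applies (level before this adjustment is 7 ≥ 6, so +2): 7 + 2 = 9.
R2 does not apply.
R3 does not apply.
R4 applies: 9 + 4 = 13.
R5 applies (level before this adjustment is 13 ≥ 4, so +5): 13 + 5 = 18.
R7 applies: 18 + 2 = 20.
R8 applies: 20 − 2 = 18.
Final offense level: 18.
Criminal history: 8 prior points → Category 2 (5-8).
Level 18 falls in the 11-19 band.
Grid: Level 11-19 × Category 2 = 152-180 weeks.

152-180 weeks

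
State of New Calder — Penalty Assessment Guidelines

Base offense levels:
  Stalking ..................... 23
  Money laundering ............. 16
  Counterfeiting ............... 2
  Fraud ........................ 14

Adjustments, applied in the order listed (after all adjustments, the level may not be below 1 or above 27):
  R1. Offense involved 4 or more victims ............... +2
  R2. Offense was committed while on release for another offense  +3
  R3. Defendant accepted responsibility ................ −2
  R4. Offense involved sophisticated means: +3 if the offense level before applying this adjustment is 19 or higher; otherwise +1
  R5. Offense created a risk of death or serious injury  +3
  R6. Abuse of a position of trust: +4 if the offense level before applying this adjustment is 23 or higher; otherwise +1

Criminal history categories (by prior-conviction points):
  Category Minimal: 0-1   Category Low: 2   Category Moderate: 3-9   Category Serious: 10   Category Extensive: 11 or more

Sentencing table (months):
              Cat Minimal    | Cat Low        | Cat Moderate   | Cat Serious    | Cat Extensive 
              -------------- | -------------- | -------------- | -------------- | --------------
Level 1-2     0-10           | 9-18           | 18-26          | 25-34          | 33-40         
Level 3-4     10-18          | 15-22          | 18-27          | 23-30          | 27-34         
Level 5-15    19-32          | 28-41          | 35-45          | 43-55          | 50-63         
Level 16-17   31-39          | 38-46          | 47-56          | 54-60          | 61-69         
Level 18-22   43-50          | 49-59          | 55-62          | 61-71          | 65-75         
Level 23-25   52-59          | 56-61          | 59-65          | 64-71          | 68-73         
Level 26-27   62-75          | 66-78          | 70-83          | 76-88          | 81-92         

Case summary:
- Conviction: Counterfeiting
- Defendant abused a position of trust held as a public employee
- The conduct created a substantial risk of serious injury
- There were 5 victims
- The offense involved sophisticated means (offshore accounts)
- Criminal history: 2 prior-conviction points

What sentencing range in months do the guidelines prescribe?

28-41 months

Base offense level for counterfeiting: 2.
R1 applies: 2 + 2 = 4.
R4 applies (level before this adjustment is 4 < 19, so +1): 4 + 1 = 5.
R5 applies: 5 + 3 = 8.
R6 applies (level before this adjustment is 8 < 23, so +1): 8 + 1 = 9.
Final offense level: 9.
Criminal history: 2 prior points → Category Low (2).
Level 9 falls in the 5-15 band.
Grid: Level 5-15 × Category Low = 28-41 months.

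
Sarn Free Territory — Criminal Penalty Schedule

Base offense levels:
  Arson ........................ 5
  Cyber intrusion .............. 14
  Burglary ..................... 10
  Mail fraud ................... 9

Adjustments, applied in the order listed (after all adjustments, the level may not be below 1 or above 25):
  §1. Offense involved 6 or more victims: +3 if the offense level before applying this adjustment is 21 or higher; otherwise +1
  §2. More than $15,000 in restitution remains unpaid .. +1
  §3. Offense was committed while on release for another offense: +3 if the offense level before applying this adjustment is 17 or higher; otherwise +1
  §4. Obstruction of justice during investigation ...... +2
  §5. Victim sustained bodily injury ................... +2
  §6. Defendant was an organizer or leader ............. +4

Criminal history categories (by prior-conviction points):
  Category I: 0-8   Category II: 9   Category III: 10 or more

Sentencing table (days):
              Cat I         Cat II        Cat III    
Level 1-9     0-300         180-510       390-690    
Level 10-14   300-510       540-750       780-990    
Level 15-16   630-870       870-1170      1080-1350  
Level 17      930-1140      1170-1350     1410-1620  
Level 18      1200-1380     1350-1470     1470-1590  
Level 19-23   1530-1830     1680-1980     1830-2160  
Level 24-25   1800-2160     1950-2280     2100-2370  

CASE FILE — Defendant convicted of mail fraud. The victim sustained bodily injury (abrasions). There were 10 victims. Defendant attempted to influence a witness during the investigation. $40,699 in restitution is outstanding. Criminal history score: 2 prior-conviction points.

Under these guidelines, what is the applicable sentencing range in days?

Base offense level for mail fraud: 9.
§1 applies (level before this adjustment is 9 < 21, so +1): 9 + 1 = 10.
§2 applies: 10 + 1 = 11.
§4 applies: 11 + 2 = 13.
§5 applies: 13 + 2 = 15.
Final offense level: 15.
Criminal history: 2 prior points → Category I (0-8).
Level 15 falls in the 15-16 band.
Grid: Level 15-16 × Category I = 630-870 days.

630-870 days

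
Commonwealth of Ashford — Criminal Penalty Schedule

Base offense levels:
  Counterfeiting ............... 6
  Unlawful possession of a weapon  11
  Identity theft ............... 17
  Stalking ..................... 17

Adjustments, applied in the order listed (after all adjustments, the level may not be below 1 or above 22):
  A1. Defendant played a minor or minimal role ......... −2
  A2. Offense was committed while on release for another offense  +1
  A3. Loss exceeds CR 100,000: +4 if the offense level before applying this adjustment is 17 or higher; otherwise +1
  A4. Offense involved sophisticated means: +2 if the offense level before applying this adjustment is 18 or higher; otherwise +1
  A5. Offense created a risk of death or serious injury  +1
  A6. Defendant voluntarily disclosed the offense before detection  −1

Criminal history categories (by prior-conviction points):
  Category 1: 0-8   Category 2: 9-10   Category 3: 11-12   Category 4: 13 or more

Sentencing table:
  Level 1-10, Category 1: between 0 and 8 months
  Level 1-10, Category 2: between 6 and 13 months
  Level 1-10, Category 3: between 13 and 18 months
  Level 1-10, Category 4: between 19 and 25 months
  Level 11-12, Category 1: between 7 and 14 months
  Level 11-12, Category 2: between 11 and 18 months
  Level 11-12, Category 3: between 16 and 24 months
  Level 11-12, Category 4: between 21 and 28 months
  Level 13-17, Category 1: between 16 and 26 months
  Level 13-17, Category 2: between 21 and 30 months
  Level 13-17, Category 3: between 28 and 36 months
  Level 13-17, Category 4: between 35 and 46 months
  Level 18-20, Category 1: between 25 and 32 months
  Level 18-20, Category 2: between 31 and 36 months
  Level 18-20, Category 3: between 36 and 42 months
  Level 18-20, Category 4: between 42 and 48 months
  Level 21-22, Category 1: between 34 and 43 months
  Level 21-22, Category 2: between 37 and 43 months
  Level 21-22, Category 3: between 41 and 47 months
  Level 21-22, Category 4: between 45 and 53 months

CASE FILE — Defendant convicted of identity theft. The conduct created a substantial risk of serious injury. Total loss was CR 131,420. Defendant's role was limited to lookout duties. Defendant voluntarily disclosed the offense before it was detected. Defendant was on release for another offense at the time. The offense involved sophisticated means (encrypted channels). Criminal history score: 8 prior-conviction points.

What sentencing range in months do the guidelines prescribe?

Base offense level for identity theft: 17.
A1 applies: 17 − 2 = 15.
A2 applies: 15 + 1 = 16.
A3 applies (level before this adjustment is 16 < 17, so +1): 16 + 1 = 17.
A4 applies (level before this adjustment is 17 < 18, so +1): 17 + 1 = 18.
A5 applies: 18 + 1 = 19.
A6 applies: 19 − 1 = 18.
Final offense level: 18.
Criminal history: 8 prior points → Category 1 (0-8).
Level 18 falls in the 18-20 band.
Grid: Level 18-20 × Category 1 = 25-32 months.

25-32 months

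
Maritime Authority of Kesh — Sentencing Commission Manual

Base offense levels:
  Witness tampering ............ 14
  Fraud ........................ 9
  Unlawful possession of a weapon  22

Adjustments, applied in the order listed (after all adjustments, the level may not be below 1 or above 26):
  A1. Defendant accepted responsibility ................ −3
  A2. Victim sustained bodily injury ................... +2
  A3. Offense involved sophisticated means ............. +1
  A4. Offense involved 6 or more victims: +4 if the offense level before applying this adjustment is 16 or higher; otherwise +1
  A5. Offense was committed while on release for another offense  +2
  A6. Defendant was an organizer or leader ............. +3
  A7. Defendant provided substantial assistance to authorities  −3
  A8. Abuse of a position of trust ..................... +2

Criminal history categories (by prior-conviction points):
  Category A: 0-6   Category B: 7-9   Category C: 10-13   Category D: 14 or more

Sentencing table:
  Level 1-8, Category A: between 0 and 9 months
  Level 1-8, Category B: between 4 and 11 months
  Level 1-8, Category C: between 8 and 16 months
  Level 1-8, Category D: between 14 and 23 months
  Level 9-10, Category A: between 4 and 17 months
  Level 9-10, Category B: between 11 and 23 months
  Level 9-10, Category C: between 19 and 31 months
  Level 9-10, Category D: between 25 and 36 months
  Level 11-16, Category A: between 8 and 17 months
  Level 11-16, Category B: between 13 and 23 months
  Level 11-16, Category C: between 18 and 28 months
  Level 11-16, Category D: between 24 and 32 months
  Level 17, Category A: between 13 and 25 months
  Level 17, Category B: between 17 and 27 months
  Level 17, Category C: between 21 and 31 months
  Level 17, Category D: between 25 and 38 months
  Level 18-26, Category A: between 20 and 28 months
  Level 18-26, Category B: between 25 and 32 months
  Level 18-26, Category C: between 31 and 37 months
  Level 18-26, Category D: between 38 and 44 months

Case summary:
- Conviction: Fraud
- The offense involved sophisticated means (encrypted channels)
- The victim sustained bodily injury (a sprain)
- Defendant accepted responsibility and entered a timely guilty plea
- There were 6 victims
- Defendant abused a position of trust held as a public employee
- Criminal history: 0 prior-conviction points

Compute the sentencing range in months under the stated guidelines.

Base offense level for fraud: 9.
A1 applies: 9 − 3 = 6.
A2 applies: 6 + 2 = 8.
A3 applies: 8 + 1 = 9.
A4 applies (level before this adjustment is 9 < 16, so +1): 9 + 1 = 10.
A8 applies: 10 + 2 = 12.
Final offense level: 12.
Criminal history: 0 prior points → Category A (0-6).
Level 12 falls in the 11-16 band.
Grid: Level 11-16 × Category A = 8-17 months.

8-17 months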